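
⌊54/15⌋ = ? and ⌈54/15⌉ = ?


54/15 = 3.6000
floor = 3
ceil = 4

floor = 3, ceil = 4


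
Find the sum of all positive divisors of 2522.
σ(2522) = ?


Divisors of 2522: 1, 2, 13, 26, 97, 194, 1261, 2522
Sum = 1 + 2 + 13 + 26 + 97 + 194 + 1261 + 2522 = 4116

σ(2522) = 4116


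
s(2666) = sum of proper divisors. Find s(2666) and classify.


Proper divisors: 1, 2, 31, 43, 62, 86, 1333
Sum = 1 + 2 + 31 + 43 + 62 + 86 + 1333 = 1558
1558 < 2666 → deficient

s(2666) = 1558 (deficient)


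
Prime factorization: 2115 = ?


2115 / 3 = 705
705 / 3 = 235
235 / 5 = 47
47 / 47 = 1
2115 = 3^2 × 5 × 47


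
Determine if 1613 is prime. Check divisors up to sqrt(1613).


Check divisors up to sqrt(1613) = 40.1622
No divisors found.
1613 is prime.

Yes, 1613 is prime


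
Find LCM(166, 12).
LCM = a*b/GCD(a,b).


GCD(166, 12) = 2
LCM = 166*12/2 = 1992/2 = 996

LCM = 996


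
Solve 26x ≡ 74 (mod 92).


GCD(26, 92) = 2 divides 74
Divide: 13x ≡ 37 (mod 46)
x ≡ 17 (mod 46)


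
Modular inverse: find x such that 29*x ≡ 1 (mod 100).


Use the extended Euclidean algorithm on (100, 29); each row r = 100*s + 29*t:
r=100, s=1, t=0
r=29, s=0, t=1
q=3: r=13, s=1, t=-3   [100*(1) + 29*(-3) = 13]
q=2: r=3, s=-2, t=7   [100*(-2) + 29*(7) = 3]
q=4: r=1, s=9, t=-31   [100*(9) + 29*(-31) = 1]
q=3: r=0, s=-29, t=100   [100*(-29) + 29*(100) = 0]
GCD = 1 with t = -31, so 29*(-31) ≡ 1 (mod 100)
Inverse = -31 mod 100 = 69
Check: 29 * 69 = 2001 ≡ 1 (mod 100)

29^(-1) ≡ 69 (mod 100)


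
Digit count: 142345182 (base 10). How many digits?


142345182 has 9 digits in base 10
floor(log10(142345182)) + 1 = floor(8.1533) + 1 = 9

9 digits (base 10)


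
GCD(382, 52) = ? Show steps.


382 = 7 * 52 + 18
52 = 2 * 18 + 16
18 = 1 * 16 + 2
16 = 8 * 2 + 0
GCD = 2


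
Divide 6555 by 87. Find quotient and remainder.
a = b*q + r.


6555 = 87 * 75 + 30
Check: 6525 + 30 = 6555

q = 75, r = 30


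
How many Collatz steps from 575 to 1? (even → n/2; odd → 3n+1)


575 → 1726 → 863 → 2590 → 1295 → 3886 → 1943 → 5830 → 2915 → 8746 → 4373 → 13120 → 6560 → 3280 → 1640 → 820 → 410 → 205 → 616 → 308 → 154 → 77 → 232 → 116 → 58 → 29 → 88 → 44 → 22 → 11 → 34 → 17 → 52 → 26 → 13 → 40 → 20 → 10 → 5 → 16 → 8 → 4 → 2 → 1
Total steps = 43

43 steps


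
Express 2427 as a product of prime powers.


2427 / 3 = 809
809 / 809 = 1
2427 = 3 × 809


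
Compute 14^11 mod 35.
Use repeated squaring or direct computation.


14^1 mod 35 = 14
14^2 mod 35 = 21
14^3 mod 35 = 14
14^4 mod 35 = 21
14^5 mod 35 = 14
14^6 mod 35 = 21
14^7 mod 35 = 14
14^8 mod 35 = 21
14^9 mod 35 = 14
14^10 mod 35 = 21
14^11 mod 35 = 14


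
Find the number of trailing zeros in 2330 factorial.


floor(2330/5) = 466
floor(2330/25) = 93
floor(2330/125) = 18
floor(2330/625) = 3
Total = 580

580 trailing zeros


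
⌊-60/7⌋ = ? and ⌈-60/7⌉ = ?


-60/7 = -8.5714
floor = -9
ceil = -8

floor = -9, ceil = -8


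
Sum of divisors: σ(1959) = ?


Divisors of 1959: 1, 3, 653, 1959
Sum = 1 + 3 + 653 + 1959 = 2616

σ(1959) = 2616


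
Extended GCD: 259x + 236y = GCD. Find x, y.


Tabular extended Euclidean (each row: r = 259*s + 236*t):
r=259, s=1, t=0
r=236, s=0, t=1
q=1: r=23, s=1, t=-1   [259*(1) + 236*(-1) = 23]
q=10: r=6, s=-10, t=11   [259*(-10) + 236*(11) = 6]
q=3: r=5, s=31, t=-34   [259*(31) + 236*(-34) = 5]
q=1: r=1, s=-41, t=45   [259*(-41) + 236*(45) = 1]
q=5: r=0, s=236, t=-259   [259*(236) + 236*(-259) = 0]
GCD = 1; from the row with r=1: x=-41, y=45
Check: 259*(-41) + 236*(45) = -10619 + 10620 = 1

GCD = 1, x = -41, y = 45


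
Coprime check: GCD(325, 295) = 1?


Euclidean algorithm:
325 = 1 * 295 + 30
295 = 9 * 30 + 25
30 = 1 * 25 + 5
25 = 5 * 5 + 0
GCD(325, 295) = 5

No, not coprime (GCD = 5)


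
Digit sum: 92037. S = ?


9 + 2 + 0 + 3 + 7 = 21


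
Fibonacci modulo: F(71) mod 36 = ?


F(k) mod 36 for k=1..71:
1, 1, 2, 3, 5, 8, 13, 21, 34, 19, 17, 0, 17, 17, 34, 15, 13, 28, 5, 33, 2, 35, 1, 0, 1, 1, 2, 3, 5, 8, 13, 21, 34, 19, 17, 0, 17, 17, 34, 15, 13, 28, 5, 33, 2, 35, 1, 0, 1, 1, 2, 3, 5, 8, 13, 21, 34, 19, 17, 0, 17, 17, 34, 15, 13, 28, 5, 33, 2, 35, 1
F(71) mod 36 = 1


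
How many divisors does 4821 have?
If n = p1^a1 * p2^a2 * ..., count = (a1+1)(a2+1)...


4821 = 3^1 × 1607^1
d(4821) = (1+1) × (1+1) = 4

4 divisors


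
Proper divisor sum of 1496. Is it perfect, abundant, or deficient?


Proper divisors: 1, 2, 4, 8, 11, 17, 22, 34, 44, 68, 88, 136, 187, 374, 748
Sum = 1 + 2 + 4 + 8 + 11 + 17 + 22 + 34 + 44 + 68 + 88 + 136 + 187 + 374 + 748 = 1744
1744 > 1496 → abundant

s(1496) = 1744 (abundant)


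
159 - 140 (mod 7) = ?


159 - 140 = 19
19 mod 7 = 5


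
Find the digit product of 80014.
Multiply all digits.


8 × 0 × 0 × 1 × 4 = 0


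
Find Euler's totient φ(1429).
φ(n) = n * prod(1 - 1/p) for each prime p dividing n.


1429 = 1429
Prime factors: 1429
φ(1429) = 1429 × (1-1/1429)
= 1429 × 1428/1429 = 1428

φ(1429) = 1428


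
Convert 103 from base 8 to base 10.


103 (base 8) = 67 (decimal)
67 (decimal) = 67 (base 10)


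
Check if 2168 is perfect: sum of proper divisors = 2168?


Proper divisors of 2168: 1, 2, 4, 8, 271, 542, 1084
Sum = 1 + 2 + 4 + 8 + 271 + 542 + 1084 = 1912

No, 2168 is not perfect (1912 ≠ 2168)


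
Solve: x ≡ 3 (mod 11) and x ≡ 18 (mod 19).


M = 11*19 = 209
M1 = M/11 = 19, M2 = M/19 = 11
M1^(-1) mod 11 = 7, M2^(-1) mod 19 = 7
x = 3*19*7 + 18*11*7 = 1785
1785 mod 209 = 113
Check: 113 mod 11 = 3 ✓, 113 mod 19 = 18 ✓

x ≡ 113 (mod 209)


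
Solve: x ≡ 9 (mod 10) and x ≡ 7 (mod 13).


M = 10*13 = 130
M1 = M/10 = 13, M2 = M/13 = 10
M1^(-1) mod 10 = 7, M2^(-1) mod 13 = 4
x = 9*13*7 + 7*10*4 = 1099
1099 mod 130 = 59
Check: 59 mod 10 = 9 ✓, 59 mod 13 = 7 ✓

x ≡ 59 (mod 130)


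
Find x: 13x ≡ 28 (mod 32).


GCD(13, 32) = 1, unique solution
a^(-1) mod 32 = 5
x = 5 * 28 mod 32 = 12

x ≡ 12 (mod 32)


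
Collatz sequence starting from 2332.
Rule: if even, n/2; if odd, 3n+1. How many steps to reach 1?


2332 → 1166 → 583 → 1750 → 875 → 2626 → 1313 → 3940 → 1970 → 985 → 2956 → 1478 → 739 → 2218 → 1109 → 3328 → 1664 → 832 → 416 → 208 → 104 → 52 → 26 → 13 → 40 → 20 → 10 → 5 → 16 → 8 → 4 → 2 → 1
Total steps = 32

32 steps


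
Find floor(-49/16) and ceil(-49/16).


-49/16 = -3.0625
floor = -4
ceil = -3

floor = -4, ceil = -3


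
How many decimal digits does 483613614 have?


483613614 has 9 digits in base 10
floor(log10(483613614)) + 1 = floor(8.6845) + 1 = 9

9 digits (base 10)


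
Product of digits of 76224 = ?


7 × 6 × 2 × 2 × 4 = 672


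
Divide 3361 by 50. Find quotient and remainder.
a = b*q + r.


3361 = 50 * 67 + 11
Check: 3350 + 11 = 3361

q = 67, r = 11


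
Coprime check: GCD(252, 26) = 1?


Euclidean algorithm:
252 = 9 * 26 + 18
26 = 1 * 18 + 8
18 = 2 * 8 + 2
8 = 4 * 2 + 0
GCD(252, 26) = 2

No, not coprime (GCD = 2)


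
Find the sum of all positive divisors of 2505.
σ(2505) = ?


Divisors of 2505: 1, 3, 5, 15, 167, 501, 835, 2505
Sum = 1 + 3 + 5 + 15 + 167 + 501 + 835 + 2505 = 4032

σ(2505) = 4032


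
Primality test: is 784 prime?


784 / 2 = 392 (exact division)
784 is NOT prime.

No, 784 is not prime


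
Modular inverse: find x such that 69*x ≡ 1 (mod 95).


Use the extended Euclidean algorithm on (95, 69); each row r = 95*s + 69*t:
r=95, s=1, t=0
r=69, s=0, t=1
q=1: r=26, s=1, t=-1   [95*(1) + 69*(-1) = 26]
q=2: r=17, s=-2, t=3   [95*(-2) + 69*(3) = 17]
q=1: r=9, s=3, t=-4   [95*(3) + 69*(-4) = 9]
q=1: r=8, s=-5, t=7   [95*(-5) + 69*(7) = 8]
q=1: r=1, s=8, t=-11   [95*(8) + 69*(-11) = 1]
q=8: r=0, s=-69, t=95   [95*(-69) + 69*(95) = 0]
GCD = 1 with t = -11, so 69*(-11) ≡ 1 (mod 95)
Inverse = -11 mod 95 = 84
Check: 69 * 84 = 5796 ≡ 1 (mod 95)

69^(-1) ≡ 84 (mod 95)


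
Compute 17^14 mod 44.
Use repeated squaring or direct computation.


17^1 mod 44 = 17
17^2 mod 44 = 25
17^3 mod 44 = 29
17^4 mod 44 = 9
17^5 mod 44 = 21
17^6 mod 44 = 5
17^7 mod 44 = 41
17^8 mod 44 = 37
17^9 mod 44 = 13
17^10 mod 44 = 1
17^11 mod 44 = 17
17^12 mod 44 = 25
17^13 mod 44 = 29
17^14 mod 44 = 9


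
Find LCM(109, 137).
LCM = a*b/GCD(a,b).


GCD(109, 137) = 1
LCM = 109*137/1 = 14933/1 = 14933

LCM = 14933


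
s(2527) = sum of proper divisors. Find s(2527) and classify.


Proper divisors: 1, 7, 19, 133, 361
Sum = 1 + 7 + 19 + 133 + 361 = 521
521 < 2527 → deficient

s(2527) = 521 (deficient)


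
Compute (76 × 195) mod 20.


76 × 195 = 14820
14820 mod 20 = 0


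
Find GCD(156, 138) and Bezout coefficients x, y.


Tabular extended Euclidean (each row: r = 156*s + 138*t):
r=156, s=1, t=0
r=138, s=0, t=1
q=1: r=18, s=1, t=-1   [156*(1) + 138*(-1) = 18]
q=7: r=12, s=-7, t=8   [156*(-7) + 138*(8) = 12]
q=1: r=6, s=8, t=-9   [156*(8) + 138*(-9) = 6]
q=2: r=0, s=-23, t=26   [156*(-23) + 138*(26) = 0]
GCD = 6; from the row with r=6: x=8, y=-9
Check: 156*(8) + 138*(-9) = 1248 - 1242 = 6

GCD = 6, x = 8, y = -9


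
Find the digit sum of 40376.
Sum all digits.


4 + 0 + 3 + 7 + 6 = 20


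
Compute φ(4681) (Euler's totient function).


4681 = 31 × 151
Prime factors: 31, 151
φ(4681) = 4681 × (1-1/31) × (1-1/151)
= 4681 × 30/31 × 150/151 = 4500

φ(4681) = 4500


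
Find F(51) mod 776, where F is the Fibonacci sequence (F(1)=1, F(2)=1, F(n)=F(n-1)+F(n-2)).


F(k) mod 776 for k=1..51:
1, 1, 2, 3, 5, 8, 13, 21, 34, 55, 89, 144, 233, 377, 610, 211, 45, 256, 301, 557, 82, 639, 721, 584, 529, 337, 90, 427, 517, 168, 685, 77, 762, 63, 49, 112, 161, 273, 434, 707, 365, 296, 661, 181, 66, 247, 313, 560, 97, 657, 754
F(51) mod 776 = 754


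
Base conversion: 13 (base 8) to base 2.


13 (base 8) = 11 (decimal)
11 (decimal) = 1011 (base 2)


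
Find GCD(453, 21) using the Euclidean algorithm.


453 = 21 * 21 + 12
21 = 1 * 12 + 9
12 = 1 * 9 + 3
9 = 3 * 3 + 0
GCD = 3


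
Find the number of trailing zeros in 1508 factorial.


floor(1508/5) = 301
floor(1508/25) = 60
floor(1508/125) = 12
floor(1508/625) = 2
Total = 375

375 trailing zeros


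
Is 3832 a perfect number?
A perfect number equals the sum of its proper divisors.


Proper divisors of 3832: 1, 2, 4, 8, 479, 958, 1916
Sum = 1 + 2 + 4 + 8 + 479 + 958 + 1916 = 3368

No, 3832 is not perfect (3368 ≠ 3832)


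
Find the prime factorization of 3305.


3305 / 5 = 661
661 / 661 = 1
3305 = 5 × 661


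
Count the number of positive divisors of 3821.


3821 = 3821^1
d(3821) = (1+1) = 2

2 divisors


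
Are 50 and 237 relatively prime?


Euclidean algorithm:
237 = 4 * 50 + 37
50 = 1 * 37 + 13
37 = 2 * 13 + 11
13 = 1 * 11 + 2
11 = 5 * 2 + 1
2 = 2 * 1 + 0
GCD(50, 237) = 1

Yes, coprime (GCD = 1)


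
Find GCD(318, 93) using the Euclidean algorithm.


318 = 3 * 93 + 39
93 = 2 * 39 + 15
39 = 2 * 15 + 9
15 = 1 * 9 + 6
9 = 1 * 6 + 3
6 = 2 * 3 + 0
GCD = 3


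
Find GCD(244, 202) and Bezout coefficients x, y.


Tabular extended Euclidean (each row: r = 244*s + 202*t):
r=244, s=1, t=0
r=202, s=0, t=1
q=1: r=42, s=1, t=-1   [244*(1) + 202*(-1) = 42]
q=4: r=34, s=-4, t=5   [244*(-4) + 202*(5) = 34]
q=1: r=8, s=5, t=-6   [244*(5) + 202*(-6) = 8]
q=4: r=2, s=-24, t=29   [244*(-24) + 202*(29) = 2]
q=4: r=0, s=101, t=-122   [244*(101) + 202*(-122) = 0]
GCD = 2; from the row with r=2: x=-24, y=29
Check: 244*(-24) + 202*(29) = -5856 + 5858 = 2

GCD = 2, x = -24, y = 29


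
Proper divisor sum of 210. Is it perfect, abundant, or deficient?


Proper divisors: 1, 2, 3, 5, 6, 7, 10, 14, 15, 21, 30, 35, 42, 70, 105
Sum = 1 + 2 + 3 + 5 + 6 + 7 + 10 + 14 + 15 + 21 + 30 + 35 + 42 + 70 + 105 = 366
366 > 210 → abundant

s(210) = 366 (abundant)


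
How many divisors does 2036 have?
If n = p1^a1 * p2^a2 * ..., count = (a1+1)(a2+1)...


2036 = 2^2 × 509^1
d(2036) = (2+1) × (1+1) = 6

6 divisors


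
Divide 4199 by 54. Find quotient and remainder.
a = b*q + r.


4199 = 54 * 77 + 41
Check: 4158 + 41 = 4199

q = 77, r = 41


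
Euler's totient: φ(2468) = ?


2468 = 2^2 × 617
Prime factors: 2, 617
φ(2468) = 2468 × (1-1/2) × (1-1/617)
= 2468 × 1/2 × 616/617 = 1232

φ(2468) = 1232


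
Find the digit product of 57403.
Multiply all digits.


5 × 7 × 4 × 0 × 3 = 0


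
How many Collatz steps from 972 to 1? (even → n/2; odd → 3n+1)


972 → 486 → 243 → 730 → 365 → 1096 → 548 → 274 → 137 → 412 → 206 → 103 → 310 → 155 → 466 → 233 → 700 → 350 → 175 → 526 → 263 → 790 → 395 → 1186 → 593 → 1780 → 890 → 445 → 1336 → 668 → 334 → 167 → 502 → 251 → 754 → 377 → 1132 → 566 → 283 → 850 → 425 → 1276 → 638 → 319 → 958 → 479 → 1438 → 719 → 2158 → 1079 → 3238 → 1619 → 4858 → 2429 → 7288 → 3644 → 1822 → 911 → 2734 → 1367 → 4102 → 2051 → 6154 → 3077 → 9232 → 4616 → 2308 → 1154 → 577 → 1732 → 866 → 433 → 1300 → 650 → 325 → 976 → 488 → 244 → 122 → 61 → 184 → 92 → 46 → 23 → 70 → 35 → 106 → 53 → 160 → 80 → 40 → 20 → 10 → 5 → 16 → 8 → 4 → 2 → 1
Total steps = 98

98 steps


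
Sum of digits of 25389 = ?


2 + 5 + 3 + 8 + 9 = 27


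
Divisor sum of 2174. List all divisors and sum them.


Divisors of 2174: 1, 2, 1087, 2174
Sum = 1 + 2 + 1087 + 2174 = 3264

σ(2174) = 3264


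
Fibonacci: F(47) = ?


Sequence: 1, 1, 2, 3, 5, 8, 13, 21, 34, 55, 89, 144, 233, 377, 610, 987, 1597, 2584, 4181, 6765, 10946, 17711, 28657, 46368, 75025, 121393, 196418, 317811, 514229, 832040, 1346269, 2178309, 3524578, 5702887, 9227465, 14930352, 24157817, 39088169, 63245986, 102334155, 165580141, 267914296, 433494437, 701408733, 1134903170, 1836311903, 2971215073
F(47) = 2971215073


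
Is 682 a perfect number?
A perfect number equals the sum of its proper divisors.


Proper divisors of 682: 1, 2, 11, 22, 31, 62, 341
Sum = 1 + 2 + 11 + 22 + 31 + 62 + 341 = 470

No, 682 is not perfect (470 ≠ 682)


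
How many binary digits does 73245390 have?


73245390 in base 2 = 100010111011010001011001110
Number of digits = 27

27 digits (base 2)


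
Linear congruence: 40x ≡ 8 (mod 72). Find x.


GCD(40, 72) = 8 divides 8
Divide: 5x ≡ 1 (mod 9)
x ≡ 2 (mod 9)


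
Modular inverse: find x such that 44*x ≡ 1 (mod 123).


Use the extended Euclidean algorithm on (123, 44); each row r = 123*s + 44*t:
r=123, s=1, t=0
r=44, s=0, t=1
q=2: r=35, s=1, t=-2   [123*(1) + 44*(-2) = 35]
q=1: r=9, s=-1, t=3   [123*(-1) + 44*(3) = 9]
q=3: r=8, s=4, t=-11   [123*(4) + 44*(-11) = 8]
q=1: r=1, s=-5, t=14   [123*(-5) + 44*(14) = 1]
q=8: r=0, s=44, t=-123   [123*(44) + 44*(-123) = 0]
GCD = 1 with t = 14, so 44*(14) ≡ 1 (mod 123)
Inverse = 14 mod 123 = 14
Check: 44 * 14 = 616 ≡ 1 (mod 123)

44^(-1) ≡ 14 (mod 123)


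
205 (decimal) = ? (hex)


205 (base 10) = 205 (decimal)
205 (decimal) = CD (base 16)


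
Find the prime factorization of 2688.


2688 / 2 = 1344
1344 / 2 = 672
672 / 2 = 336
336 / 2 = 168
168 / 2 = 84
84 / 2 = 42
42 / 2 = 21
21 / 3 = 7
7 / 7 = 1
2688 = 2^7 × 3 × 7


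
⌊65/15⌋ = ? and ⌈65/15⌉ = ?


65/15 = 4.3333
floor = 4
ceil = 5

floor = 4, ceil = 5


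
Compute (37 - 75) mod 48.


37 - 75 = -38
-38 mod 48 = 10


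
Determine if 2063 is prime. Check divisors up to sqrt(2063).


Check divisors up to sqrt(2063) = 45.4203
No divisors found.
2063 is prime.

Yes, 2063 is prime


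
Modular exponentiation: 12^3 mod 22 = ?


12^1 mod 22 = 12
12^2 mod 22 = 12
12^3 mod 22 = 12


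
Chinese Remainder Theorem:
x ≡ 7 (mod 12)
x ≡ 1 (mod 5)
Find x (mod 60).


M = 12*5 = 60
M1 = M/12 = 5, M2 = M/5 = 12
M1^(-1) mod 12 = 5, M2^(-1) mod 5 = 3
x = 7*5*5 + 1*12*3 = 211
211 mod 60 = 31
Check: 31 mod 12 = 7 ✓, 31 mod 5 = 1 ✓

x ≡ 31 (mod 60)


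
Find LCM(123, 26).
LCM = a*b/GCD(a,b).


GCD(123, 26) = 1
LCM = 123*26/1 = 3198/1 = 3198

LCM = 3198


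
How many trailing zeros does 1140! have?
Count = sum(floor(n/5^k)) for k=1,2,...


floor(1140/5) = 228
floor(1140/25) = 45
floor(1140/125) = 9
floor(1140/625) = 1
Total = 283

283 trailing zeros


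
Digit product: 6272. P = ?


6 × 2 × 7 × 2 = 168


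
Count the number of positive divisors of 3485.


3485 = 5^1 × 17^1 × 41^1
d(3485) = (1+1) × (1+1) × (1+1) = 8

8 divisors


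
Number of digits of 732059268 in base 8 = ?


732059268 in base 8 = 5350453204
Number of digits = 10

10 digits (base 8)


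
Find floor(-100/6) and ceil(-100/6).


-100/6 = -16.6667
floor = -17
ceil = -16

floor = -17, ceil = -16


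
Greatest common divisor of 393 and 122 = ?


393 = 3 * 122 + 27
122 = 4 * 27 + 14
27 = 1 * 14 + 13
14 = 1 * 13 + 1
13 = 13 * 1 + 0
GCD = 1


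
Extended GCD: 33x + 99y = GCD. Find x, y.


Tabular extended Euclidean (each row: r = 33*s + 99*t):
r=33, s=1, t=0
r=99, s=0, t=1
q=0: r=33, s=1, t=0   [33*(1) + 99*(0) = 33]
q=3: r=0, s=-3, t=1   [33*(-3) + 99*(1) = 0]
GCD = 33; from the row with r=33: x=1, y=0
Check: 33*(1) + 99*(0) = 33 + 0 = 33

GCD = 33, x = 1, y = 0


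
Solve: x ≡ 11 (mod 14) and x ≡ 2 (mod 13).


M = 14*13 = 182
M1 = M/14 = 13, M2 = M/13 = 14
M1^(-1) mod 14 = 13, M2^(-1) mod 13 = 1
x = 11*13*13 + 2*14*1 = 1887
1887 mod 182 = 67
Check: 67 mod 14 = 11 ✓, 67 mod 13 = 2 ✓

x ≡ 67 (mod 182)


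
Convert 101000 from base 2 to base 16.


101000 (base 2) = 40 (decimal)
40 (decimal) = 28 (base 16)


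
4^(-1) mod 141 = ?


Use the extended Euclidean algorithm on (141, 4); each row r = 141*s + 4*t:
r=141, s=1, t=0
r=4, s=0, t=1
q=35: r=1, s=1, t=-35   [141*(1) + 4*(-35) = 1]
q=4: r=0, s=-4, t=141   [141*(-4) + 4*(141) = 0]
GCD = 1 with t = -35, so 4*(-35) ≡ 1 (mod 141)
Inverse = -35 mod 141 = 106
Check: 4 * 106 = 424 ≡ 1 (mod 141)

4^(-1) ≡ 106 (mod 141)


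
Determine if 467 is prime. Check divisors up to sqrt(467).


Check divisors up to sqrt(467) = 21.6102
No divisors found.
467 is prime.

Yes, 467 is prime


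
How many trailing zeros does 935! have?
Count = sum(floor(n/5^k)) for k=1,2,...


floor(935/5) = 187
floor(935/25) = 37
floor(935/125) = 7
floor(935/625) = 1
Total = 232

232 trailing zeros


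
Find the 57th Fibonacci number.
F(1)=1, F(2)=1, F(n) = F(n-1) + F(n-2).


Sequence: 1, 1, 2, 3, 5, 8, 13, 21, 34, 55, 89, 144, 233, 377, 610, 987, 1597, 2584, 4181, 6765, 10946, 17711, 28657, 46368, 75025, 121393, 196418, 317811, 514229, 832040, 1346269, 2178309, 3524578, 5702887, 9227465, 14930352, 24157817, 39088169, 63245986, 102334155, 165580141, 267914296, 433494437, 701408733, 1134903170, 1836311903, 2971215073, 4807526976, 7778742049, 12586269025, 20365011074, 32951280099, 53316291173, 86267571272, 139583862445, 225851433717, 365435296162
F(57) = 365435296162


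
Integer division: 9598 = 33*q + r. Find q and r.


9598 = 33 * 290 + 28
Check: 9570 + 28 = 9598

q = 290, r = 28


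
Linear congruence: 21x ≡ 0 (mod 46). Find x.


GCD(21, 46) = 1, unique solution
a^(-1) mod 46 = 11
x = 11 * 0 mod 46 = 0

x ≡ 0 (mod 46)


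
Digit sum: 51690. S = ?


5 + 1 + 6 + 9 + 0 = 21


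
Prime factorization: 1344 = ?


1344 / 2 = 672
672 / 2 = 336
336 / 2 = 168
168 / 2 = 84
84 / 2 = 42
42 / 2 = 21
21 / 3 = 7
7 / 7 = 1
1344 = 2^6 × 3 × 7


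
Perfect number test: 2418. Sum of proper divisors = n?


Proper divisors of 2418: 1, 2, 3, 6, 13, 26, 31, 39, 62, 78, 93, 186, 403, 806, 1209
Sum = 1 + 2 + 3 + 6 + 13 + 26 + 31 + 39 + 62 + 78 + 93 + 186 + 403 + 806 + 1209 = 2958

No, 2418 is not perfect (2958 ≠ 2418)


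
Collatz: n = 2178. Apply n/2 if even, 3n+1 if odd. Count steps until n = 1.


2178 → 1089 → 3268 → 1634 → 817 → 2452 → 1226 → 613 → 1840 → 920 → 460 → 230 → 115 → 346 → 173 → 520 → 260 → 130 → 65 → 196 → 98 → 49 → 148 → 74 → 37 → 112 → 56 → 28 → 14 → 7 → 22 → 11 → 34 → 17 → 52 → 26 → 13 → 40 → 20 → 10 → 5 → 16 → 8 → 4 → 2 → 1
Total steps = 45

45 steps


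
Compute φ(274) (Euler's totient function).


274 = 2 × 137
Prime factors: 2, 137
φ(274) = 274 × (1-1/2) × (1-1/137)
= 274 × 1/2 × 136/137 = 136

φ(274) = 136


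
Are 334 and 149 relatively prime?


Euclidean algorithm:
334 = 2 * 149 + 36
149 = 4 * 36 + 5
36 = 7 * 5 + 1
5 = 5 * 1 + 0
GCD(334, 149) = 1

Yes, coprime (GCD = 1)


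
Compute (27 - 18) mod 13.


27 - 18 = 9
9 mod 13 = 9


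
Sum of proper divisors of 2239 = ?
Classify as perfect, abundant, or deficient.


Proper divisors: 1
Sum = 1 = 1
1 < 2239 → deficient

s(2239) = 1 (deficient)


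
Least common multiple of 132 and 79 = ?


GCD(132, 79) = 1
LCM = 132*79/1 = 10428/1 = 10428

LCM = 10428


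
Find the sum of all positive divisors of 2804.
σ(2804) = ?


Divisors of 2804: 1, 2, 4, 701, 1402, 2804
Sum = 1 + 2 + 4 + 701 + 1402 + 2804 = 4914

σ(2804) = 4914


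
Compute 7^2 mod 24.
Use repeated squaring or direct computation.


7^1 mod 24 = 7
7^2 mod 24 = 1


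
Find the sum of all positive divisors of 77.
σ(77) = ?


Divisors of 77: 1, 7, 11, 77
Sum = 1 + 7 + 11 + 77 = 96

σ(77) = 96


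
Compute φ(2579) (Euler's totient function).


2579 = 2579
Prime factors: 2579
φ(2579) = 2579 × (1-1/2579)
= 2579 × 2578/2579 = 2578

φ(2579) = 2578


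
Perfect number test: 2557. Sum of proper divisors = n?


Proper divisors of 2557: 1
Sum = 1 = 1

No, 2557 is not perfect (1 ≠ 2557)


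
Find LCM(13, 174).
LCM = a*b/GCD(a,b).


GCD(13, 174) = 1
LCM = 13*174/1 = 2262/1 = 2262

LCM = 2262


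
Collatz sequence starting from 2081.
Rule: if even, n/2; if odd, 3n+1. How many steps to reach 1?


2081 → 6244 → 3122 → 1561 → 4684 → 2342 → 1171 → 3514 → 1757 → 5272 → 2636 → 1318 → 659 → 1978 → 989 → 2968 → 1484 → 742 → 371 → 1114 → 557 → 1672 → 836 → 418 → 209 → 628 → 314 → 157 → 472 → 236 → 118 → 59 → 178 → 89 → 268 → 134 → 67 → 202 → 101 → 304 → 152 → 76 → 38 → 19 → 58 → 29 → 88 → 44 → 22 → 11 → 34 → 17 → 52 → 26 → 13 → 40 → 20 → 10 → 5 → 16 → 8 → 4 → 2 → 1
Total steps = 63

63 steps


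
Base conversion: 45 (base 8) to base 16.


45 (base 8) = 37 (decimal)
37 (decimal) = 25 (base 16)


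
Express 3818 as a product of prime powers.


3818 / 2 = 1909
1909 / 23 = 83
83 / 83 = 1
3818 = 2 × 23 × 83


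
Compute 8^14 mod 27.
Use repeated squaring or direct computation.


8^1 mod 27 = 8
8^2 mod 27 = 10
8^3 mod 27 = 26
8^4 mod 27 = 19
8^5 mod 27 = 17
8^6 mod 27 = 1
8^7 mod 27 = 8
8^8 mod 27 = 10
8^9 mod 27 = 26
8^10 mod 27 = 19
8^11 mod 27 = 17
8^12 mod 27 = 1
8^13 mod 27 = 8
8^14 mod 27 = 10


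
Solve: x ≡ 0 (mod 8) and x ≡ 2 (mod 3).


M = 8*3 = 24
M1 = M/8 = 3, M2 = M/3 = 8
M1^(-1) mod 8 = 3, M2^(-1) mod 3 = 2
x = 0*3*3 + 2*8*2 = 32
32 mod 24 = 8
Check: 8 mod 8 = 0 ✓, 8 mod 3 = 2 ✓

x ≡ 8 (mod 24)


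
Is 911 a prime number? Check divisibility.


Check divisors up to sqrt(911) = 30.1828
No divisors found.
911 is prime.

Yes, 911 is prime


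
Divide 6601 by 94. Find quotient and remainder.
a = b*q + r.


6601 = 94 * 70 + 21
Check: 6580 + 21 = 6601

q = 70, r = 21


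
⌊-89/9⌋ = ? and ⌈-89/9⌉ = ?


-89/9 = -9.8889
floor = -10
ceil = -9

floor = -10, ceil = -9


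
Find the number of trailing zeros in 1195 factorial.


floor(1195/5) = 239
floor(1195/25) = 47
floor(1195/125) = 9
floor(1195/625) = 1
Total = 296

296 trailing zeros


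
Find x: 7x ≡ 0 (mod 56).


GCD(7, 56) = 7 divides 0
Divide: 1x ≡ 0 (mod 8)
x ≡ 0 (mod 8)


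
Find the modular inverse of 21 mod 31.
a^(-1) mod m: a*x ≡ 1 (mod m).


Use the extended Euclidean algorithm on (31, 21); each row r = 31*s + 21*t:
r=31, s=1, t=0
r=21, s=0, t=1
q=1: r=10, s=1, t=-1   [31*(1) + 21*(-1) = 10]
q=2: r=1, s=-2, t=3   [31*(-2) + 21*(3) = 1]
q=10: r=0, s=21, t=-31   [31*(21) + 21*(-31) = 0]
GCD = 1 with t = 3, so 21*(3) ≡ 1 (mod 31)
Inverse = 3 mod 31 = 3
Check: 21 * 3 = 63 ≡ 1 (mod 31)

21^(-1) ≡ 3 (mod 31)


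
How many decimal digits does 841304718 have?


841304718 has 9 digits in base 10
floor(log10(841304718)) + 1 = floor(8.9250) + 1 = 9

9 digits (base 10)


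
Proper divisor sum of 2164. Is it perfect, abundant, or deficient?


Proper divisors: 1, 2, 4, 541, 1082
Sum = 1 + 2 + 4 + 541 + 1082 = 1630
1630 < 2164 → deficient

s(2164) = 1630 (deficient)


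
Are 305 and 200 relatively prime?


Euclidean algorithm:
305 = 1 * 200 + 105
200 = 1 * 105 + 95
105 = 1 * 95 + 10
95 = 9 * 10 + 5
10 = 2 * 5 + 0
GCD(305, 200) = 5

No, not coprime (GCD = 5)


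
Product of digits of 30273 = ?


3 × 0 × 2 × 7 × 3 = 0


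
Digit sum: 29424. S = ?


2 + 9 + 4 + 2 + 4 = 21


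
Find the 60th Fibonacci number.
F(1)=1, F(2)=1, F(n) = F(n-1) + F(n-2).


Sequence: 1, 1, 2, 3, 5, 8, 13, 21, 34, 55, 89, 144, 233, 377, 610, 987, 1597, 2584, 4181, 6765, 10946, 17711, 28657, 46368, 75025, 121393, 196418, 317811, 514229, 832040, 1346269, 2178309, 3524578, 5702887, 9227465, 14930352, 24157817, 39088169, 63245986, 102334155, 165580141, 267914296, 433494437, 701408733, 1134903170, 1836311903, 2971215073, 4807526976, 7778742049, 12586269025, 20365011074, 32951280099, 53316291173, 86267571272, 139583862445, 225851433717, 365435296162, 591286729879, 956722026041, 1548008755920
F(60) = 1548008755920


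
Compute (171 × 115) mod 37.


171 × 115 = 19665
19665 mod 37 = 18


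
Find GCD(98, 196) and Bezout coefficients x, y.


Tabular extended Euclidean (each row: r = 98*s + 196*t):
r=98, s=1, t=0
r=196, s=0, t=1
q=0: r=98, s=1, t=0   [98*(1) + 196*(0) = 98]
q=2: r=0, s=-2, t=1   [98*(-2) + 196*(1) = 0]
GCD = 98; from the row with r=98: x=1, y=0
Check: 98*(1) + 196*(0) = 98 + 0 = 98

GCD = 98, x = 1, y = 0


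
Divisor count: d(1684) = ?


1684 = 2^2 × 421^1
d(1684) = (2+1) × (1+1) = 6

6 divisors


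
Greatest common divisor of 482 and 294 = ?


482 = 1 * 294 + 188
294 = 1 * 188 + 106
188 = 1 * 106 + 82
106 = 1 * 82 + 24
82 = 3 * 24 + 10
24 = 2 * 10 + 4
10 = 2 * 4 + 2
4 = 2 * 2 + 0
GCD = 2


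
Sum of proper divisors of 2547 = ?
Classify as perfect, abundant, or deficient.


Proper divisors: 1, 3, 9, 283, 849
Sum = 1 + 3 + 9 + 283 + 849 = 1145
1145 < 2547 → deficient

s(2547) = 1145 (deficient)


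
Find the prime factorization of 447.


447 / 3 = 149
149 / 149 = 1
447 = 3 × 149


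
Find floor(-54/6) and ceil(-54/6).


-54/6 = -9.0000
floor = -9
ceil = -9

floor = -9, ceil = -9


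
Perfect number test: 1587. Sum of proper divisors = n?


Proper divisors of 1587: 1, 3, 23, 69, 529
Sum = 1 + 3 + 23 + 69 + 529 = 625

No, 1587 is not perfect (625 ≠ 1587)


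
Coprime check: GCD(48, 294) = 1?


Euclidean algorithm:
294 = 6 * 48 + 6
48 = 8 * 6 + 0
GCD(48, 294) = 6

No, not coprime (GCD = 6)


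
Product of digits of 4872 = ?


4 × 8 × 7 × 2 = 448


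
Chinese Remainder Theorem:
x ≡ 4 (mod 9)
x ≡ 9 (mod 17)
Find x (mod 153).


M = 9*17 = 153
M1 = M/9 = 17, M2 = M/17 = 9
M1^(-1) mod 9 = 8, M2^(-1) mod 17 = 2
x = 4*17*8 + 9*9*2 = 706
706 mod 153 = 94
Check: 94 mod 9 = 4 ✓, 94 mod 17 = 9 ✓

x ≡ 94 (mod 153)


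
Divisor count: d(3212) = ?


3212 = 2^2 × 11^1 × 73^1
d(3212) = (2+1) × (1+1) × (1+1) = 12

12 divisors


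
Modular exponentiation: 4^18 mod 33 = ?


4^1 mod 33 = 4
4^2 mod 33 = 16
4^3 mod 33 = 31
4^4 mod 33 = 25
4^5 mod 33 = 1
4^6 mod 33 = 4
4^7 mod 33 = 16
4^8 mod 33 = 31
4^9 mod 33 = 25
4^10 mod 33 = 1
4^11 mod 33 = 4
4^12 mod 33 = 16
4^13 mod 33 = 31
4^14 mod 33 = 25
4^15 mod 33 = 1
4^16 mod 33 = 4
4^17 mod 33 = 16
4^18 mod 33 = 31


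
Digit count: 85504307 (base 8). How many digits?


85504307 in base 8 = 506130463
Number of digits = 9

9 digits (base 8)


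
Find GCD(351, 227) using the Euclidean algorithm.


351 = 1 * 227 + 124
227 = 1 * 124 + 103
124 = 1 * 103 + 21
103 = 4 * 21 + 19
21 = 1 * 19 + 2
19 = 9 * 2 + 1
2 = 2 * 1 + 0
GCD = 1


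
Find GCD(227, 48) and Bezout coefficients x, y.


Tabular extended Euclidean (each row: r = 227*s + 48*t):
r=227, s=1, t=0
r=48, s=0, t=1
q=4: r=35, s=1, t=-4   [227*(1) + 48*(-4) = 35]
q=1: r=13, s=-1, t=5   [227*(-1) + 48*(5) = 13]
q=2: r=9, s=3, t=-14   [227*(3) + 48*(-14) = 9]
q=1: r=4, s=-4, t=19   [227*(-4) + 48*(19) = 4]
q=2: r=1, s=11, t=-52   [227*(11) + 48*(-52) = 1]
q=4: r=0, s=-48, t=227   [227*(-48) + 48*(227) = 0]
GCD = 1; from the row with r=1: x=11, y=-52
Check: 227*(11) + 48*(-52) = 2497 - 2496 = 1

GCD = 1, x = 11, y = -52


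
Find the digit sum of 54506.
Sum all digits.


5 + 4 + 5 + 0 + 6 = 20


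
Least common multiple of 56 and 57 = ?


GCD(56, 57) = 1
LCM = 56*57/1 = 3192/1 = 3192

LCM = 3192


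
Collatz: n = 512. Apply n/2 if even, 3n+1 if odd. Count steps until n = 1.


512 → 256 → 128 → 64 → 32 → 16 → 8 → 4 → 2 → 1
Total steps = 9

9 steps


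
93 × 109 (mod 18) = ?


93 × 109 = 10137
10137 mod 18 = 3


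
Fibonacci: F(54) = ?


Sequence: 1, 1, 2, 3, 5, 8, 13, 21, 34, 55, 89, 144, 233, 377, 610, 987, 1597, 2584, 4181, 6765, 10946, 17711, 28657, 46368, 75025, 121393, 196418, 317811, 514229, 832040, 1346269, 2178309, 3524578, 5702887, 9227465, 14930352, 24157817, 39088169, 63245986, 102334155, 165580141, 267914296, 433494437, 701408733, 1134903170, 1836311903, 2971215073, 4807526976, 7778742049, 12586269025, 20365011074, 32951280099, 53316291173, 86267571272
F(54) = 86267571272


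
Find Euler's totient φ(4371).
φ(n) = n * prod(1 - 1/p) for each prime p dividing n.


4371 = 3 × 31 × 47
Prime factors: 3, 31, 47
φ(4371) = 4371 × (1-1/3) × (1-1/31) × (1-1/47)
= 4371 × 2/3 × 30/31 × 46/47 = 2760

φ(4371) = 2760


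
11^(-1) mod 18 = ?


Use the extended Euclidean algorithm on (18, 11); each row r = 18*s + 11*t:
r=18, s=1, t=0
r=11, s=0, t=1
q=1: r=7, s=1, t=-1   [18*(1) + 11*(-1) = 7]
q=1: r=4, s=-1, t=2   [18*(-1) + 11*(2) = 4]
q=1: r=3, s=2, t=-3   [18*(2) + 11*(-3) = 3]
q=1: r=1, s=-3, t=5   [18*(-3) + 11*(5) = 1]
q=3: r=0, s=11, t=-18   [18*(11) + 11*(-18) = 0]
GCD = 1 with t = 5, so 11*(5) ≡ 1 (mod 18)
Inverse = 5 mod 18 = 5
Check: 11 * 5 = 55 ≡ 1 (mod 18)

11^(-1) ≡ 5 (mod 18)


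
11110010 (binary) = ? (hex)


11110010 (base 2) = 242 (decimal)
242 (decimal) = F2 (base 16)


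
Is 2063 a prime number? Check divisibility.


Check divisors up to sqrt(2063) = 45.4203
No divisors found.
2063 is prime.

Yes, 2063 is prime


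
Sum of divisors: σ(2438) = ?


Divisors of 2438: 1, 2, 23, 46, 53, 106, 1219, 2438
Sum = 1 + 2 + 23 + 46 + 53 + 106 + 1219 + 2438 = 3888

σ(2438) = 3888


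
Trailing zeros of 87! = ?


floor(87/5) = 17
floor(87/25) = 3
Total = 20

20 trailing zeros


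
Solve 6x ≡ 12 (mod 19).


GCD(6, 19) = 1, unique solution
a^(-1) mod 19 = 16
x = 16 * 12 mod 19 = 2

x ≡ 2 (mod 19)


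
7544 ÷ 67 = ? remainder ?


7544 = 67 * 112 + 40
Check: 7504 + 40 = 7544

q = 112, r = 40


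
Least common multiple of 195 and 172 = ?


GCD(195, 172) = 1
LCM = 195*172/1 = 33540/1 = 33540

LCM = 33540


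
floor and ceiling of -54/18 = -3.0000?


-54/18 = -3.0000
floor = -3
ceil = -3

floor = -3, ceil = -3


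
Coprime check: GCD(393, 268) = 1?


Euclidean algorithm:
393 = 1 * 268 + 125
268 = 2 * 125 + 18
125 = 6 * 18 + 17
18 = 1 * 17 + 1
17 = 17 * 1 + 0
GCD(393, 268) = 1

Yes, coprime (GCD = 1)


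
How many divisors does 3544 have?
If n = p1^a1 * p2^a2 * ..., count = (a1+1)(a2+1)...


3544 = 2^3 × 443^1
d(3544) = (3+1) × (1+1) = 8

8 divisors


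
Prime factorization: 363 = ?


363 / 3 = 121
121 / 11 = 11
11 / 11 = 1
363 = 3 × 11^2


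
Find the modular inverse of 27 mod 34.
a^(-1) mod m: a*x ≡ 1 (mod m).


Use the extended Euclidean algorithm on (34, 27); each row r = 34*s + 27*t:
r=34, s=1, t=0
r=27, s=0, t=1
q=1: r=7, s=1, t=-1   [34*(1) + 27*(-1) = 7]
q=3: r=6, s=-3, t=4   [34*(-3) + 27*(4) = 6]
q=1: r=1, s=4, t=-5   [34*(4) + 27*(-5) = 1]
q=6: r=0, s=-27, t=34   [34*(-27) + 27*(34) = 0]
GCD = 1 with t = -5, so 27*(-5) ≡ 1 (mod 34)
Inverse = -5 mod 34 = 29
Check: 27 * 29 = 783 ≡ 1 (mod 34)

27^(-1) ≡ 29 (mod 34)


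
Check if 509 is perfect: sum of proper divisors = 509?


Proper divisors of 509: 1
Sum = 1 = 1

No, 509 is not perfect (1 ≠ 509)


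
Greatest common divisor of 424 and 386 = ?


424 = 1 * 386 + 38
386 = 10 * 38 + 6
38 = 6 * 6 + 2
6 = 3 * 2 + 0
GCD = 2


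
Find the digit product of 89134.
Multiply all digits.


8 × 9 × 1 × 3 × 4 = 864


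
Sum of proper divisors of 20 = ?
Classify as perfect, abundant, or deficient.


Proper divisors: 1, 2, 4, 5, 10
Sum = 1 + 2 + 4 + 5 + 10 = 22
22 > 20 → abundant

s(20) = 22 (abundant)


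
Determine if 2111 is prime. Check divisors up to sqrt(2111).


Check divisors up to sqrt(2111) = 45.9456
No divisors found.
2111 is prime.

Yes, 2111 is prime


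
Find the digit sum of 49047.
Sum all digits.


4 + 9 + 0 + 4 + 7 = 24


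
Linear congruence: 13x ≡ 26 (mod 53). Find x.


GCD(13, 53) = 1, unique solution
a^(-1) mod 53 = 49
x = 49 * 26 mod 53 = 2

x ≡ 2 (mod 53)


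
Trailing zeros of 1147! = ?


floor(1147/5) = 229
floor(1147/25) = 45
floor(1147/125) = 9
floor(1147/625) = 1
Total = 284

284 trailing zeros


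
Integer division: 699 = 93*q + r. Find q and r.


699 = 93 * 7 + 48
Check: 651 + 48 = 699

q = 7, r = 48


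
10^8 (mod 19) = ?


10^1 mod 19 = 10
10^2 mod 19 = 5
10^3 mod 19 = 12
10^4 mod 19 = 6
10^5 mod 19 = 3
10^6 mod 19 = 11
10^7 mod 19 = 15
10^8 mod 19 = 17


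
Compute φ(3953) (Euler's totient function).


3953 = 59 × 67
Prime factors: 59, 67
φ(3953) = 3953 × (1-1/59) × (1-1/67)
= 3953 × 58/59 × 66/67 = 3828

φ(3953) = 3828


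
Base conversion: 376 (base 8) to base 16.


376 (base 8) = 254 (decimal)
254 (decimal) = FE (base 16)


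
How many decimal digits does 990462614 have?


990462614 has 9 digits in base 10
floor(log10(990462614)) + 1 = floor(8.9958) + 1 = 9

9 digits (base 10)


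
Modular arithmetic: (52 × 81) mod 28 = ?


52 × 81 = 4212
4212 mod 28 = 12


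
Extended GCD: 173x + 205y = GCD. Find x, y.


Tabular extended Euclidean (each row: r = 173*s + 205*t):
r=173, s=1, t=0
r=205, s=0, t=1
q=0: r=173, s=1, t=0   [173*(1) + 205*(0) = 173]
q=1: r=32, s=-1, t=1   [173*(-1) + 205*(1) = 32]
q=5: r=13, s=6, t=-5   [173*(6) + 205*(-5) = 13]
q=2: r=6, s=-13, t=11   [173*(-13) + 205*(11) = 6]
q=2: r=1, s=32, t=-27   [173*(32) + 205*(-27) = 1]
q=6: r=0, s=-205, t=173   [173*(-205) + 205*(173) = 0]
GCD = 1; from the row with r=1: x=32, y=-27
Check: 173*(32) + 205*(-27) = 5536 - 5535 = 1

GCD = 1, x = 32, y = -27


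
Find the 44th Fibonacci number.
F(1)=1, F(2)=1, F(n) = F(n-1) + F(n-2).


Sequence: 1, 1, 2, 3, 5, 8, 13, 21, 34, 55, 89, 144, 233, 377, 610, 987, 1597, 2584, 4181, 6765, 10946, 17711, 28657, 46368, 75025, 121393, 196418, 317811, 514229, 832040, 1346269, 2178309, 3524578, 5702887, 9227465, 14930352, 24157817, 39088169, 63245986, 102334155, 165580141, 267914296, 433494437, 701408733
F(44) = 701408733


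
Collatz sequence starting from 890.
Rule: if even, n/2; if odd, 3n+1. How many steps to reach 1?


890 → 445 → 1336 → 668 → 334 → 167 → 502 → 251 → 754 → 377 → 1132 → 566 → 283 → 850 → 425 → 1276 → 638 → 319 → 958 → 479 → 1438 → 719 → 2158 → 1079 → 3238 → 1619 → 4858 → 2429 → 7288 → 3644 → 1822 → 911 → 2734 → 1367 → 4102 → 2051 → 6154 → 3077 → 9232 → 4616 → 2308 → 1154 → 577 → 1732 → 866 → 433 → 1300 → 650 → 325 → 976 → 488 → 244 → 122 → 61 → 184 → 92 → 46 → 23 → 70 → 35 → 106 → 53 → 160 → 80 → 40 → 20 → 10 → 5 → 16 → 8 → 4 → 2 → 1
Total steps = 72

72 steps


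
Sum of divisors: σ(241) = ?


Divisors of 241: 1, 241
Sum = 1 + 241 = 242

σ(241) = 242


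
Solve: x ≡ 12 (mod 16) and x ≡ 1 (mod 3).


M = 16*3 = 48
M1 = M/16 = 3, M2 = M/3 = 16
M1^(-1) mod 16 = 11, M2^(-1) mod 3 = 1
x = 12*3*11 + 1*16*1 = 412
412 mod 48 = 28
Check: 28 mod 16 = 12 ✓, 28 mod 3 = 1 ✓

x ≡ 28 (mod 48)


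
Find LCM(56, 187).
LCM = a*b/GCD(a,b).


GCD(56, 187) = 1
LCM = 56*187/1 = 10472/1 = 10472

LCM = 10472


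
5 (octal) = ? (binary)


5 (base 8) = 5 (decimal)
5 (decimal) = 101 (base 2)


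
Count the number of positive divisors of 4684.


4684 = 2^2 × 1171^1
d(4684) = (2+1) × (1+1) = 6

6 divisors


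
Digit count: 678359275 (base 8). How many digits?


678359275 in base 8 = 5033570353
Number of digits = 10

10 digits (base 8)


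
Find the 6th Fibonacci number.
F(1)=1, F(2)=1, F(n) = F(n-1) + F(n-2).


Sequence: 1, 1, 2, 3, 5, 8
F(6) = 8


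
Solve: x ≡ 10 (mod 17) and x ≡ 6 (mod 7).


M = 17*7 = 119
M1 = M/17 = 7, M2 = M/7 = 17
M1^(-1) mod 17 = 5, M2^(-1) mod 7 = 5
x = 10*7*5 + 6*17*5 = 860
860 mod 119 = 27
Check: 27 mod 17 = 10 ✓, 27 mod 7 = 6 ✓

x ≡ 27 (mod 119)


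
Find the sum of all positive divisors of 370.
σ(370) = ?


Divisors of 370: 1, 2, 5, 10, 37, 74, 185, 370
Sum = 1 + 2 + 5 + 10 + 37 + 74 + 185 + 370 = 684

σ(370) = 684


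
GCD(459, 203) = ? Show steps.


459 = 2 * 203 + 53
203 = 3 * 53 + 44
53 = 1 * 44 + 9
44 = 4 * 9 + 8
9 = 1 * 8 + 1
8 = 8 * 1 + 0
GCD = 1


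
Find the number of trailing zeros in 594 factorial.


floor(594/5) = 118
floor(594/25) = 23
floor(594/125) = 4
Total = 145

145 trailing zeros


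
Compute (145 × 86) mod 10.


145 × 86 = 12470
12470 mod 10 = 0


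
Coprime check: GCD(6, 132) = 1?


Euclidean algorithm:
132 = 22 * 6 + 0
GCD(6, 132) = 6

No, not coprime (GCD = 6)


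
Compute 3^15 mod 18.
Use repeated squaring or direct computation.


3^1 mod 18 = 3
3^2 mod 18 = 9
3^3 mod 18 = 9
3^4 mod 18 = 9
3^5 mod 18 = 9
3^6 mod 18 = 9
3^7 mod 18 = 9
3^8 mod 18 = 9
3^9 mod 18 = 9
3^10 mod 18 = 9
3^11 mod 18 = 9
3^12 mod 18 = 9
3^13 mod 18 = 9
3^14 mod 18 = 9
3^15 mod 18 = 9


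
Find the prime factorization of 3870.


3870 / 2 = 1935
1935 / 3 = 645
645 / 3 = 215
215 / 5 = 43
43 / 43 = 1
3870 = 2 × 3^2 × 5 × 43


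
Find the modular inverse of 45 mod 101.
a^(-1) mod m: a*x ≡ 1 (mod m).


Use the extended Euclidean algorithm on (101, 45); each row r = 101*s + 45*t:
r=101, s=1, t=0
r=45, s=0, t=1
q=2: r=11, s=1, t=-2   [101*(1) + 45*(-2) = 11]
q=4: r=1, s=-4, t=9   [101*(-4) + 45*(9) = 1]
q=11: r=0, s=45, t=-101   [101*(45) + 45*(-101) = 0]
GCD = 1 with t = 9, so 45*(9) ≡ 1 (mod 101)
Inverse = 9 mod 101 = 9
Check: 45 * 9 = 405 ≡ 1 (mod 101)

45^(-1) ≡ 9 (mod 101)


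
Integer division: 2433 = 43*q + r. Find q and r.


2433 = 43 * 56 + 25
Check: 2408 + 25 = 2433

q = 56, r = 25


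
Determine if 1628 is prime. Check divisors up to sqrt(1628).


1628 / 2 = 814 (exact division)
1628 is NOT prime.

No, 1628 is not prime


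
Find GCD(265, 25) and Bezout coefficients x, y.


Tabular extended Euclidean (each row: r = 265*s + 25*t):
r=265, s=1, t=0
r=25, s=0, t=1
q=10: r=15, s=1, t=-10   [265*(1) + 25*(-10) = 15]
q=1: r=10, s=-1, t=11   [265*(-1) + 25*(11) = 10]
q=1: r=5, s=2, t=-21   [265*(2) + 25*(-21) = 5]
q=2: r=0, s=-5, t=53   [265*(-5) + 25*(53) = 0]
GCD = 5; from the row with r=5: x=2, y=-21
Check: 265*(2) + 25*(-21) = 530 - 525 = 5

GCD = 5, x = 2, y = -21


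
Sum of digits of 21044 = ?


2 + 1 + 0 + 4 + 4 = 11
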